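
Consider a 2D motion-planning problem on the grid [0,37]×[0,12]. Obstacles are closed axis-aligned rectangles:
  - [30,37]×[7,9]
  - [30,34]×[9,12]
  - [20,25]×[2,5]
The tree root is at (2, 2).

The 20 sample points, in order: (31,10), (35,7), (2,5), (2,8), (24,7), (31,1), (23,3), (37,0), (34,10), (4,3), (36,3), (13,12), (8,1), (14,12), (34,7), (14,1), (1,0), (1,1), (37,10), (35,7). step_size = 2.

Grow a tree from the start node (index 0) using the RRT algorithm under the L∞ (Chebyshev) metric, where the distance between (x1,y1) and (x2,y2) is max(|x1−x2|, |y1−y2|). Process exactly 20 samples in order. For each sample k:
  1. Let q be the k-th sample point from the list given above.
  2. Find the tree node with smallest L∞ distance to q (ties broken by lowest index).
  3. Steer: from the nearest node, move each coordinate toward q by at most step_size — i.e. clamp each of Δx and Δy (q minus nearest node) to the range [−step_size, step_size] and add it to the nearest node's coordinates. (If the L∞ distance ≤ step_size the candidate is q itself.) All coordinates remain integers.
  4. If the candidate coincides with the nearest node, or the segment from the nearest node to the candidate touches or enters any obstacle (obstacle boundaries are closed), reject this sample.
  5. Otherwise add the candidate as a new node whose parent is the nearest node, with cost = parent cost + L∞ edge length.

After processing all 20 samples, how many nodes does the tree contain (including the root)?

Node count: 17

1. q=(31,10) nearest=0 d=29 new=(4,4) → add node 1 parent=0 cost=2
2. q=(35,7) nearest=1 d=31 new=(6,6) → add node 2 parent=1 cost=4
3. q=(2,5) nearest=1 d=2 new=(2,5) → add node 3 parent=1 cost=4
4. q=(2,8) nearest=3 d=3 new=(2,7) → add node 4 parent=3 cost=6
5. q=(24,7) nearest=2 d=18 new=(8,7) → add node 5 parent=2 cost=6
6. q=(31,1) nearest=5 d=23 new=(10,5) → add node 6 parent=5 cost=8
7. q=(23,3) nearest=6 d=13 new=(12,3) → add node 7 parent=6 cost=10
8. q=(37,0) nearest=7 d=25 new=(14,1) → add node 8 parent=7 cost=12
9. q=(34,10) nearest=8 d=20 new=(16,3) → add node 9 parent=8 cost=14
10. q=(4,3) nearest=1 d=1 new=(4,3) → add node 10 parent=1 cost=3
11. q=(36,3) nearest=9 d=20 new=(18,3) → add node 11 parent=9 cost=16
12. q=(13,12) nearest=5 d=5 new=(10,9) → add node 12 parent=5 cost=8
13. q=(8,1) nearest=1 d=4 new=(6,2) → add node 13 parent=1 cost=4
14. q=(14,12) nearest=12 d=4 new=(12,11) → add node 14 parent=12 cost=10
15. q=(34,7) nearest=11 d=16 new=(20,5) → blocked by [20,25]×[2,5], reject
16. q=(14,1) nearest=8 d=0 → coincident, reject
17. q=(1,0) nearest=0 d=2 new=(1,0) → add node 15 parent=0 cost=2
18. q=(1,1) nearest=0 d=1 new=(1,1) → add node 16 parent=0 cost=1
19. q=(37,10) nearest=11 d=19 new=(20,5) → blocked by [20,25]×[2,5], reject
20. q=(35,7) nearest=11 d=17 new=(20,5) → blocked by [20,25]×[2,5], reject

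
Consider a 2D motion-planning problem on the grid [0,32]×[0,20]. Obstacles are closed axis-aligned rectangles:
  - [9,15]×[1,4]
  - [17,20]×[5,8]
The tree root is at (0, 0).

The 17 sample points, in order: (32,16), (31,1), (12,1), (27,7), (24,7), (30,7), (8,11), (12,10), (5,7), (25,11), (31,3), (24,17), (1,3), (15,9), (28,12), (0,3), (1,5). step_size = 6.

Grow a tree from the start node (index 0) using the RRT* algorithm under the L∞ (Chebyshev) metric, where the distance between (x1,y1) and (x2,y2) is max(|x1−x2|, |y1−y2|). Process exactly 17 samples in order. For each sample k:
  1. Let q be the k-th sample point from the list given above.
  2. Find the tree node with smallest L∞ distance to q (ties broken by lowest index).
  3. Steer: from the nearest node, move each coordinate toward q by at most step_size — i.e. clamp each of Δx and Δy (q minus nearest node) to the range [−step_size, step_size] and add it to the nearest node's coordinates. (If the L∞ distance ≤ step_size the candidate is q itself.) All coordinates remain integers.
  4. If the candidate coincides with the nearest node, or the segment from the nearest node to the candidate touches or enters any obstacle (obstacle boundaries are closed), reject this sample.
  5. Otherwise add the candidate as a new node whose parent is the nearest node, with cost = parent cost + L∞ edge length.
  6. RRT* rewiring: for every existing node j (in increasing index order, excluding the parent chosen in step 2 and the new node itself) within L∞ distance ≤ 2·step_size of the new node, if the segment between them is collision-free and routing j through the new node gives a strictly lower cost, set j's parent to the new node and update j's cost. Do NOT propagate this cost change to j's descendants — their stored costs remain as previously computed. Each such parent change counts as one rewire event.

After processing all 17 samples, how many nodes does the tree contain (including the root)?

Node count: 14

1. q=(32,16) nearest=0 d=32 new=(6,6) → add node 1 parent=0 cost=6
2. q=(31,1) nearest=1 d=25 new=(12,1) → blocked by [9,15]×[1,4], reject
3. q=(12,1) nearest=1 d=6 new=(12,1) → blocked by [9,15]×[1,4], reject
4. q=(27,7) nearest=1 d=21 new=(12,7) → add node 2 parent=1 cost=12
5. q=(24,7) nearest=2 d=12 new=(18,7) → blocked by [17,20]×[5,8], reject
6. q=(30,7) nearest=2 d=18 new=(18,7) → blocked by [17,20]×[5,8], reject
7. q=(8,11) nearest=2 d=4 new=(8,11) → add node 3 parent=2 cost=16
8. q=(12,10) nearest=2 d=3 new=(12,10) → add node 4 parent=2 cost=15
9. q=(5,7) nearest=1 d=1 new=(5,7) → add node 5 parent=1 cost=7; rewire 3→5 (11<16); rewire 4→5 (14<15)
10. q=(25,11) nearest=2 d=13 new=(18,11) → add node 6 parent=2 cost=18
11. q=(31,3) nearest=6 d=13 new=(24,5) → add node 7 parent=6 cost=24
12. q=(24,17) nearest=6 d=6 new=(24,17) → add node 8 parent=6 cost=24
13. q=(1,3) nearest=0 d=3 new=(1,3) → add node 9 parent=0 cost=3
14. q=(15,9) nearest=2 d=3 new=(15,9) → add node 10 parent=2 cost=15
15. q=(28,12) nearest=8 d=5 new=(28,12) → add node 11 parent=8 cost=29
16. q=(0,3) nearest=9 d=1 new=(0,3) → add node 12 parent=9 cost=4
17. q=(1,5) nearest=9 d=2 new=(1,5) → add node 13 parent=9 cost=5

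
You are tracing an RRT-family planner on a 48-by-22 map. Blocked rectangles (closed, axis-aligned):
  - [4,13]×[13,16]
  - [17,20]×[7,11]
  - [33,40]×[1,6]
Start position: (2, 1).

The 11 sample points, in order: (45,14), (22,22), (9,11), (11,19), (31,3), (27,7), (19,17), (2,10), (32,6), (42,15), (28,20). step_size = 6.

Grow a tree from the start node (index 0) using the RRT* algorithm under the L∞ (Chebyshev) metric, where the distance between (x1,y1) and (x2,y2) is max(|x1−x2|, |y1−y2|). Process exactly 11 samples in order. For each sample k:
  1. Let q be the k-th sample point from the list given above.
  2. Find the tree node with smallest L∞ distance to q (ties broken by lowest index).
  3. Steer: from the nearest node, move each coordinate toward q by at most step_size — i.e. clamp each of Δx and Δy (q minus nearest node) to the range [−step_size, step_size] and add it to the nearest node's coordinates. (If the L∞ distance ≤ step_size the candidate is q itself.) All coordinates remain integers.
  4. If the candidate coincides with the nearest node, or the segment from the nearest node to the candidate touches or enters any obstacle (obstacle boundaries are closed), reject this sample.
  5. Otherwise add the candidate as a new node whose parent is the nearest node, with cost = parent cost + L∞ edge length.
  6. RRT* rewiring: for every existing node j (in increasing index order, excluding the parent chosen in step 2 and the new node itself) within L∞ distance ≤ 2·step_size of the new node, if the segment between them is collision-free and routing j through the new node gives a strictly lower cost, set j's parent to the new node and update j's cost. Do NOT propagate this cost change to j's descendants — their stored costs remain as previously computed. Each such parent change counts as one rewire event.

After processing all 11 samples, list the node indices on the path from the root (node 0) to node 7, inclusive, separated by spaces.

Path: 0 1 2 4 6 7

1. q=(45,14) nearest=0 d=43 new=(8,7) → add node 1 parent=0 cost=6
2. q=(22,22) nearest=1 d=15 new=(14,13) → add node 2 parent=1 cost=12
3. q=(9,11) nearest=1 d=4 new=(9,11) → add node 3 parent=1 cost=10
4. q=(11,19) nearest=2 d=6 new=(11,19) → blocked by [4,13]×[13,16], reject
5. q=(31,3) nearest=2 d=17 new=(20,7) → blocked by [17,20]×[7,11], reject
6. q=(27,7) nearest=2 d=13 new=(20,7) → blocked by [17,20]×[7,11], reject
7. q=(19,17) nearest=2 d=5 new=(19,17) → add node 4 parent=2 cost=17
8. q=(2,10) nearest=1 d=6 new=(2,10) → add node 5 parent=1 cost=12
9. q=(32,6) nearest=4 d=13 new=(25,11) → add node 6 parent=4 cost=23
10. q=(42,15) nearest=6 d=17 new=(31,15) → add node 7 parent=6 cost=29
11. q=(28,20) nearest=7 d=5 new=(28,20) → add node 8 parent=7 cost=34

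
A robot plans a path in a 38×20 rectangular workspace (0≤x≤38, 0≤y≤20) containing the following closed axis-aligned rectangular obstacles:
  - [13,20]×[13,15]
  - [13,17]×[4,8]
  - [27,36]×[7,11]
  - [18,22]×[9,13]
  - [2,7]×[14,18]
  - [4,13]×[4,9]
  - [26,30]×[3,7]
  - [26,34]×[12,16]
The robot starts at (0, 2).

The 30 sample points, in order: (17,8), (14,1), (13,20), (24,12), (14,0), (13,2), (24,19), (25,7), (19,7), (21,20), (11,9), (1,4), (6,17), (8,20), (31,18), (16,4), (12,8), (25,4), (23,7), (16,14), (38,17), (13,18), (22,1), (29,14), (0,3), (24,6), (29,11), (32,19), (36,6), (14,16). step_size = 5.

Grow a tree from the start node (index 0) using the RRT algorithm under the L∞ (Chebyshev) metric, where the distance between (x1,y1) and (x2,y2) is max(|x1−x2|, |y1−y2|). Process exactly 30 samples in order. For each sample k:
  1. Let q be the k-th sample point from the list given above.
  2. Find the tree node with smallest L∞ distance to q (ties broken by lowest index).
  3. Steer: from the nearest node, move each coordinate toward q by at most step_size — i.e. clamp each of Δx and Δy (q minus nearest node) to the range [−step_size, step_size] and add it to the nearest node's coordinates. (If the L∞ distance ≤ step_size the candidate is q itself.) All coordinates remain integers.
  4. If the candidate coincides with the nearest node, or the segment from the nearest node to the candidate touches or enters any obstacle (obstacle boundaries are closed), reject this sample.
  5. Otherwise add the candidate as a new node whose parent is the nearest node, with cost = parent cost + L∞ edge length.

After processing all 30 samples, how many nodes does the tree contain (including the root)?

1. q=(17,8) nearest=0 d=17 new=(5,7) → blocked by [4,13]×[4,9], reject
2. q=(14,1) nearest=0 d=14 new=(5,1) → add node 1 parent=0 cost=5
3. q=(13,20) nearest=0 d=18 new=(5,7) → blocked by [4,13]×[4,9], reject
4. q=(24,12) nearest=1 d=19 new=(10,6) → blocked by [4,13]×[4,9], reject
5. q=(14,0) nearest=1 d=9 new=(10,0) → add node 2 parent=1 cost=10
6. q=(13,2) nearest=2 d=3 new=(13,2) → add node 3 parent=2 cost=13
7. q=(24,19) nearest=3 d=17 new=(18,7) → blocked by [13,17]×[4,8], reject
8. q=(25,7) nearest=3 d=12 new=(18,7) → blocked by [13,17]×[4,8], reject
9. q=(19,7) nearest=3 d=6 new=(18,7) → blocked by [13,17]×[4,8], reject
10. q=(21,20) nearest=3 d=18 new=(18,7) → blocked by [13,17]×[4,8], reject
11. q=(11,9) nearest=3 d=7 new=(11,7) → blocked by [4,13]×[4,9], reject
12. q=(1,4) nearest=0 d=2 new=(1,4) → add node 4 parent=0 cost=2
13. q=(6,17) nearest=4 d=13 new=(6,9) → blocked by [4,13]×[4,9], reject
14. q=(8,20) nearest=4 d=16 new=(6,9) → blocked by [4,13]×[4,9], reject
15. q=(31,18) nearest=3 d=18 new=(18,7) → blocked by [13,17]×[4,8], reject
16. q=(16,4) nearest=3 d=3 new=(16,4) → blocked by [13,17]×[4,8], reject
17. q=(12,8) nearest=3 d=6 new=(12,7) → blocked by [4,13]×[4,9], reject
18. q=(25,4) nearest=3 d=12 new=(18,4) → add node 5 parent=3 cost=18
19. q=(23,7) nearest=5 d=5 new=(23,7) → add node 6 parent=5 cost=23
20. q=(16,14) nearest=6 d=7 new=(18,12) → blocked by [18,22]×[9,13], reject
21. q=(38,17) nearest=6 d=15 new=(28,12) → blocked by [27,36]×[7,11], reject
22. q=(13,18) nearest=6 d=11 new=(18,12) → blocked by [18,22]×[9,13], reject
23. q=(22,1) nearest=5 d=4 new=(22,1) → add node 7 parent=5 cost=22
24. q=(29,14) nearest=6 d=7 new=(28,12) → blocked by [27,36]×[7,11], reject
25. q=(0,3) nearest=0 d=1 new=(0,3) → add node 8 parent=0 cost=1
26. q=(24,6) nearest=6 d=1 new=(24,6) → add node 9 parent=6 cost=24
27. q=(29,11) nearest=9 d=5 new=(29,11) → blocked by [27,36]×[7,11], reject
28. q=(32,19) nearest=6 d=12 new=(28,12) → blocked by [27,36]×[7,11], reject
29. q=(36,6) nearest=9 d=12 new=(29,6) → blocked by [26,30]×[3,7], reject
30. q=(14,16) nearest=6 d=9 new=(18,12) → blocked by [18,22]×[9,13], reject

Node count: 10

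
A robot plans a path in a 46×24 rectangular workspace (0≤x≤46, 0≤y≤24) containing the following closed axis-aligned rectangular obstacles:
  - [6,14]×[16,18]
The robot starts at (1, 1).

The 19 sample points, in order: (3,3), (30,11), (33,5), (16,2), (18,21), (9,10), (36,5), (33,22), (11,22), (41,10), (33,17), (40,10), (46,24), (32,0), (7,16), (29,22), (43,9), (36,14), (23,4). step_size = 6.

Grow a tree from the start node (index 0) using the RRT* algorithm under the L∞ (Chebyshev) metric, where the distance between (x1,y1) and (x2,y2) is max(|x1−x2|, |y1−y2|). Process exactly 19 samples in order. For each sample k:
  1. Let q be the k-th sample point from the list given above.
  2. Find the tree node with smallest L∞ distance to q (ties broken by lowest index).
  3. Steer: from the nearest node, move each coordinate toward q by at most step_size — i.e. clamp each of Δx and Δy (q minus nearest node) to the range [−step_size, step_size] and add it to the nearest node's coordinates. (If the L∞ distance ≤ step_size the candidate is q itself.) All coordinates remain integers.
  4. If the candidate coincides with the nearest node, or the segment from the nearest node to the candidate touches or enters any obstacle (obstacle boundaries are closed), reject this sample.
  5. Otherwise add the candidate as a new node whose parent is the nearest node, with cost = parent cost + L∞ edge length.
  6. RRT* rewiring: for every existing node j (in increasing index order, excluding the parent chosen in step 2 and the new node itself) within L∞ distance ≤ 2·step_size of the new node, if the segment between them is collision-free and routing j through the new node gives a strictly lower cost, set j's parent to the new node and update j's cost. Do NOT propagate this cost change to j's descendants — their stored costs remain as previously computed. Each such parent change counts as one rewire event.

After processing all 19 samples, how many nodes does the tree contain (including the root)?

Node count: 18

1. q=(3,3) nearest=0 d=2 new=(3,3) → add node 1 parent=0 cost=2
2. q=(30,11) nearest=1 d=27 new=(9,9) → add node 2 parent=1 cost=8
3. q=(33,5) nearest=2 d=24 new=(15,5) → add node 3 parent=2 cost=14
4. q=(16,2) nearest=3 d=3 new=(16,2) → add node 4 parent=3 cost=17
5. q=(18,21) nearest=2 d=12 new=(15,15) → add node 5 parent=2 cost=14
6. q=(9,10) nearest=2 d=1 new=(9,10) → add node 6 parent=2 cost=9
7. q=(36,5) nearest=4 d=20 new=(22,5) → add node 7 parent=4 cost=23
8. q=(33,22) nearest=7 d=17 new=(28,11) → add node 8 parent=7 cost=29
9. q=(11,22) nearest=5 d=7 new=(11,21) → blocked by [6,14]×[16,18], reject
10. q=(41,10) nearest=8 d=13 new=(34,10) → add node 9 parent=8 cost=35
11. q=(33,17) nearest=8 d=6 new=(33,17) → add node 10 parent=8 cost=35
12. q=(40,10) nearest=9 d=6 new=(40,10) → add node 11 parent=9 cost=41
13. q=(46,24) nearest=10 d=13 new=(39,23) → add node 12 parent=10 cost=41
14. q=(32,0) nearest=7 d=10 new=(28,0) → add node 13 parent=7 cost=29
15. q=(7,16) nearest=6 d=6 new=(7,16) → blocked by [6,14]×[16,18], reject
16. q=(29,22) nearest=10 d=5 new=(29,22) → add node 14 parent=10 cost=40
17. q=(43,9) nearest=11 d=3 new=(43,9) → add node 15 parent=11 cost=44
18. q=(36,14) nearest=10 d=3 new=(36,14) → add node 16 parent=10 cost=38
19. q=(23,4) nearest=7 d=1 new=(23,4) → add node 17 parent=7 cost=24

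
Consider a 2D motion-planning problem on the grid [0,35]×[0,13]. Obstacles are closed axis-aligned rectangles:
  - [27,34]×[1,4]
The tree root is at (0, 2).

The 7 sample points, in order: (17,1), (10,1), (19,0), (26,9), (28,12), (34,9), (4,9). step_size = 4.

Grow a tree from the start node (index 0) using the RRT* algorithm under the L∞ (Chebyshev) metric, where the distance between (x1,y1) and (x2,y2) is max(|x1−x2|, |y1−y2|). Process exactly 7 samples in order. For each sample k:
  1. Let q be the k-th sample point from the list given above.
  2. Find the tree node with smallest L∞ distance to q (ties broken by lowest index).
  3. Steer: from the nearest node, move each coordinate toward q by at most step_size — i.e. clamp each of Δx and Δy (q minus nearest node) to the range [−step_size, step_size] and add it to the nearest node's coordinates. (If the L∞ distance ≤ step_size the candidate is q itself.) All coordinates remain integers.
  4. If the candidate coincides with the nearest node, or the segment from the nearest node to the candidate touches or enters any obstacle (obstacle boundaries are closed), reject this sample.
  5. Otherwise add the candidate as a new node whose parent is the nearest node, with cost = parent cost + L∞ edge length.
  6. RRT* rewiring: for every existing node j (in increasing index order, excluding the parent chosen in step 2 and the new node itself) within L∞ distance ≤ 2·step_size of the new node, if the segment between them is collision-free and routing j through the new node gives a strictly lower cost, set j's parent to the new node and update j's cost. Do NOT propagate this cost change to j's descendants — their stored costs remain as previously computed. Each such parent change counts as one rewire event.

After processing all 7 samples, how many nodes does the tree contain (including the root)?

1. q=(17,1) nearest=0 d=17 new=(4,1) → add node 1 parent=0 cost=4
2. q=(10,1) nearest=1 d=6 new=(8,1) → add node 2 parent=1 cost=8
3. q=(19,0) nearest=2 d=11 new=(12,0) → add node 3 parent=2 cost=12
4. q=(26,9) nearest=3 d=14 new=(16,4) → add node 4 parent=3 cost=16
5. q=(28,12) nearest=4 d=12 new=(20,8) → add node 5 parent=4 cost=20
6. q=(34,9) nearest=5 d=14 new=(24,9) → add node 6 parent=5 cost=24
7. q=(4,9) nearest=0 d=7 new=(4,6) → add node 7 parent=0 cost=4

Node count: 8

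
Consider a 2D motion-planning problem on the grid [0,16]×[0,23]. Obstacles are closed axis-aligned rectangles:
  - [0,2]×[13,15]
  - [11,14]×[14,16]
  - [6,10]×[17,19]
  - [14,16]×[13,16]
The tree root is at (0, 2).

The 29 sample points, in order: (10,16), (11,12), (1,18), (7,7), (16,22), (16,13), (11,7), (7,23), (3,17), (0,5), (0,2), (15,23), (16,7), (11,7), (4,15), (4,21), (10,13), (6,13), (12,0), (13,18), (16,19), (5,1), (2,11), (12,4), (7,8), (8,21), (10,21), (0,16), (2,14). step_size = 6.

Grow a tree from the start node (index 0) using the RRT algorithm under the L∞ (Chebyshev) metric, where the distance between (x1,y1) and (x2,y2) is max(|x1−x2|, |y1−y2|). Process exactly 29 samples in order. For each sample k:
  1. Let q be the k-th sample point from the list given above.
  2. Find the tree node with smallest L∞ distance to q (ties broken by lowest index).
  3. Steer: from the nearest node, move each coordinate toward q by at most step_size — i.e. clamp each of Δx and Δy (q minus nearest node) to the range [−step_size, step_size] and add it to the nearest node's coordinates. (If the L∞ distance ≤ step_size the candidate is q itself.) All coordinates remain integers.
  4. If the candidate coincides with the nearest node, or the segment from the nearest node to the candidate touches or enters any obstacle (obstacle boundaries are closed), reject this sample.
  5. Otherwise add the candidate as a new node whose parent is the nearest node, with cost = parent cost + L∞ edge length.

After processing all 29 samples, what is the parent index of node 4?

Parent of node 4: 3

1. q=(10,16) nearest=0 d=14 new=(6,8) → add node 1 parent=0 cost=6
2. q=(11,12) nearest=1 d=5 new=(11,12) → add node 2 parent=1 cost=11
3. q=(1,18) nearest=1 d=10 new=(1,14) → blocked by [0,2]×[13,15], reject
4. q=(7,7) nearest=1 d=1 new=(7,7) → add node 3 parent=1 cost=7
5. q=(16,22) nearest=2 d=10 new=(16,18) → blocked by [11,14]×[14,16], reject
6. q=(16,13) nearest=2 d=5 new=(16,13) → blocked by [14,16]×[13,16], reject
7. q=(11,7) nearest=3 d=4 new=(11,7) → add node 4 parent=3 cost=11
8. q=(7,23) nearest=2 d=11 new=(7,18) → blocked by [6,10]×[17,19], reject
9. q=(3,17) nearest=2 d=8 new=(5,17) → add node 5 parent=2 cost=17
10. q=(0,5) nearest=0 d=3 new=(0,5) → add node 6 parent=0 cost=3
11. q=(0,2) nearest=0 d=0 → coincident, reject
12. q=(15,23) nearest=5 d=10 new=(11,23) → blocked by [6,10]×[17,19], reject
13. q=(16,7) nearest=2 d=5 new=(16,7) → add node 7 parent=2 cost=16
14. q=(11,7) nearest=4 d=0 → coincident, reject
15. q=(4,15) nearest=5 d=2 new=(4,15) → add node 8 parent=5 cost=19
16. q=(4,21) nearest=5 d=4 new=(4,21) → add node 9 parent=5 cost=21
17. q=(10,13) nearest=2 d=1 new=(10,13) → add node 10 parent=2 cost=12
18. q=(6,13) nearest=8 d=2 new=(6,13) → add node 11 parent=8 cost=21
19. q=(12,0) nearest=3 d=7 new=(12,1) → add node 12 parent=3 cost=13
20. q=(13,18) nearest=10 d=5 new=(13,18) → blocked by [11,14]×[14,16], reject
21. q=(16,19) nearest=10 d=6 new=(16,19) → blocked by [11,14]×[14,16], reject
22. q=(5,1) nearest=0 d=5 new=(5,1) → add node 13 parent=0 cost=5
23. q=(2,11) nearest=1 d=4 new=(2,11) → add node 14 parent=1 cost=10
24. q=(12,4) nearest=4 d=3 new=(12,4) → add node 15 parent=4 cost=14
25. q=(7,8) nearest=1 d=1 new=(7,8) → add node 16 parent=1 cost=7
26. q=(8,21) nearest=5 d=4 new=(8,21) → blocked by [6,10]×[17,19], reject
27. q=(10,21) nearest=5 d=5 new=(10,21) → blocked by [6,10]×[17,19], reject
28. q=(0,16) nearest=8 d=4 new=(0,16) → add node 17 parent=8 cost=23
29. q=(2,14) nearest=8 d=2 new=(2,14) → blocked by [0,2]×[13,15], reject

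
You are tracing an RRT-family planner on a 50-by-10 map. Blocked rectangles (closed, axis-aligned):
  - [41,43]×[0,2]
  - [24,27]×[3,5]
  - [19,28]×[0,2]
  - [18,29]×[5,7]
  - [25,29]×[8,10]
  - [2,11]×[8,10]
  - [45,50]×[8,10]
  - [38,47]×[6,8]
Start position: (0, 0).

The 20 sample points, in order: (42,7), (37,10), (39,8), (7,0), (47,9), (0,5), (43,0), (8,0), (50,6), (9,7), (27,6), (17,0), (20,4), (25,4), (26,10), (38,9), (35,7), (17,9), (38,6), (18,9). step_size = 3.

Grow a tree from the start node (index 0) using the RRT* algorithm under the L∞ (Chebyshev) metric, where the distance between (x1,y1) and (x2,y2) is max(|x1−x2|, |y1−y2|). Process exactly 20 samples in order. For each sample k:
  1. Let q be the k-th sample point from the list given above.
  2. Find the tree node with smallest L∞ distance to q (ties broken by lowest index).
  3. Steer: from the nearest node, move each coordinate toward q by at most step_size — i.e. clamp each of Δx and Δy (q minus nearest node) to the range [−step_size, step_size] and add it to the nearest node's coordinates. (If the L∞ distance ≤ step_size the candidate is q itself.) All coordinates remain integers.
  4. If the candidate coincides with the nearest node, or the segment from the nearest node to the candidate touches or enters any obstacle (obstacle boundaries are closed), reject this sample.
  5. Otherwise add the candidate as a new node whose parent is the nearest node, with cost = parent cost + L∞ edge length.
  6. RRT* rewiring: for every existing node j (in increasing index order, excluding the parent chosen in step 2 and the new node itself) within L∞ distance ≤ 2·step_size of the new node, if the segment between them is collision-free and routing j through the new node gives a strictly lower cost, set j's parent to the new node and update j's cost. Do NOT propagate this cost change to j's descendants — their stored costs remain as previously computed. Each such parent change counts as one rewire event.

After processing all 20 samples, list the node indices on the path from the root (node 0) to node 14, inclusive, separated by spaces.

Path: 0 1 2 5 7 9 13 14

1. q=(42,7) nearest=0 d=42 new=(3,3) → add node 1 parent=0 cost=3
2. q=(37,10) nearest=1 d=34 new=(6,6) → add node 2 parent=1 cost=6
3. q=(39,8) nearest=2 d=33 new=(9,8) → blocked by [2,11]×[8,10], reject
4. q=(7,0) nearest=1 d=4 new=(6,0) → add node 3 parent=1 cost=6
5. q=(47,9) nearest=2 d=41 new=(9,9) → blocked by [2,11]×[8,10], reject
6. q=(0,5) nearest=1 d=3 new=(0,5) → add node 4 parent=1 cost=6
7. q=(43,0) nearest=2 d=37 new=(9,3) → add node 5 parent=2 cost=9
8. q=(8,0) nearest=3 d=2 new=(8,0) → add node 6 parent=3 cost=8
9. q=(50,6) nearest=5 d=41 new=(12,6) → add node 7 parent=5 cost=12
10. q=(9,7) nearest=2 d=3 new=(9,7) → add node 8 parent=2 cost=9
11. q=(27,6) nearest=7 d=15 new=(15,6) → add node 9 parent=7 cost=15
12. q=(17,0) nearest=7 d=6 new=(15,3) → add node 10 parent=7 cost=15
13. q=(20,4) nearest=9 d=5 new=(18,4) → add node 11 parent=9 cost=18
14. q=(25,4) nearest=11 d=7 new=(21,4) → add node 12 parent=11 cost=21
15. q=(26,10) nearest=12 d=6 new=(24,7) → blocked by [18,29]×[5,7], reject
16. q=(38,9) nearest=12 d=17 new=(24,7) → blocked by [18,29]×[5,7], reject
17. q=(35,7) nearest=12 d=14 new=(24,7) → blocked by [18,29]×[5,7], reject
18. q=(17,9) nearest=9 d=3 new=(17,9) → add node 13 parent=9 cost=18
19. q=(38,6) nearest=12 d=17 new=(24,6) → blocked by [18,29]×[5,7], reject
20. q=(18,9) nearest=13 d=1 new=(18,9) → add node 14 parent=13 cost=19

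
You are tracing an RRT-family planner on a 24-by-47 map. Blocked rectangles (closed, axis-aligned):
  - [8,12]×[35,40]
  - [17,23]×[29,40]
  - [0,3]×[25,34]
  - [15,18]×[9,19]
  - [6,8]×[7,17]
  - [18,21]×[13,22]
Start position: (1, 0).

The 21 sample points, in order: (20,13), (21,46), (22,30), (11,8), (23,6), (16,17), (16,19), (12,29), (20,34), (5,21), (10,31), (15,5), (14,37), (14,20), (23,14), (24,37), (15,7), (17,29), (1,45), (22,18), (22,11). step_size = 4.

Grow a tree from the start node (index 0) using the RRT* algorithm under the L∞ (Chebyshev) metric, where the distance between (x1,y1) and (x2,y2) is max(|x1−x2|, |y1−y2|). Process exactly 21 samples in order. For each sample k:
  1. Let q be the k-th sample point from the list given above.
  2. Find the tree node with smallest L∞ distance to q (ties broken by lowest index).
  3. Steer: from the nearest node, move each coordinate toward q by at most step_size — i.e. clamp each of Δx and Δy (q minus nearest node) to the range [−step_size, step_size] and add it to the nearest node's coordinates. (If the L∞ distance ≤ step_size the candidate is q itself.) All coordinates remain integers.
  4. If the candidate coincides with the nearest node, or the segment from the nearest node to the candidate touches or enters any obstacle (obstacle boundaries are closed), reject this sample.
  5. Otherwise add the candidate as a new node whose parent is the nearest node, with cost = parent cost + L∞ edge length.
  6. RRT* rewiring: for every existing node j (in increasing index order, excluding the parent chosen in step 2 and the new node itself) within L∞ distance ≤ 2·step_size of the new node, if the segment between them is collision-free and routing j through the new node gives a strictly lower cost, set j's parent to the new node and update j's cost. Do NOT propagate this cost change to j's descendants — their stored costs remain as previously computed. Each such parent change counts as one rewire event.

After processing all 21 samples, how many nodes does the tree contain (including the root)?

Node count: 12

1. q=(20,13) nearest=0 d=19 new=(5,4) → add node 1 parent=0 cost=4
2. q=(21,46) nearest=1 d=42 new=(9,8) → blocked by [6,8]×[7,17], reject
3. q=(22,30) nearest=1 d=26 new=(9,8) → blocked by [6,8]×[7,17], reject
4. q=(11,8) nearest=1 d=6 new=(9,8) → blocked by [6,8]×[7,17], reject
5. q=(23,6) nearest=1 d=18 new=(9,6) → add node 2 parent=1 cost=8
6. q=(16,17) nearest=2 d=11 new=(13,10) → add node 3 parent=2 cost=12
7. q=(16,19) nearest=3 d=9 new=(16,14) → blocked by [15,18]×[9,19], reject
8. q=(12,29) nearest=3 d=19 new=(12,14) → add node 4 parent=3 cost=16
9. q=(20,34) nearest=4 d=20 new=(16,18) → blocked by [15,18]×[9,19], reject
10. q=(5,21) nearest=4 d=7 new=(8,18) → add node 5 parent=4 cost=20
11. q=(10,31) nearest=5 d=13 new=(10,22) → add node 6 parent=5 cost=24
12. q=(15,5) nearest=3 d=5 new=(15,6) → add node 7 parent=3 cost=16
13. q=(14,37) nearest=6 d=15 new=(14,26) → add node 8 parent=6 cost=28
14. q=(14,20) nearest=6 d=4 new=(14,20) → add node 9 parent=6 cost=28
15. q=(23,14) nearest=7 d=8 new=(19,10) → blocked by [15,18]×[9,19], reject
16. q=(24,37) nearest=8 d=11 new=(18,30) → blocked by [17,23]×[29,40], reject
17. q=(15,7) nearest=7 d=1 new=(15,7) → add node 10 parent=7 cost=17
18. q=(17,29) nearest=8 d=3 new=(17,29) → blocked by [17,23]×[29,40], reject
19. q=(1,45) nearest=8 d=19 new=(10,30) → add node 11 parent=8 cost=32
20. q=(22,18) nearest=8 d=8 new=(18,22) → blocked by [18,21]×[13,22], reject
21. q=(22,11) nearest=7 d=7 new=(19,10) → blocked by [15,18]×[9,19], reject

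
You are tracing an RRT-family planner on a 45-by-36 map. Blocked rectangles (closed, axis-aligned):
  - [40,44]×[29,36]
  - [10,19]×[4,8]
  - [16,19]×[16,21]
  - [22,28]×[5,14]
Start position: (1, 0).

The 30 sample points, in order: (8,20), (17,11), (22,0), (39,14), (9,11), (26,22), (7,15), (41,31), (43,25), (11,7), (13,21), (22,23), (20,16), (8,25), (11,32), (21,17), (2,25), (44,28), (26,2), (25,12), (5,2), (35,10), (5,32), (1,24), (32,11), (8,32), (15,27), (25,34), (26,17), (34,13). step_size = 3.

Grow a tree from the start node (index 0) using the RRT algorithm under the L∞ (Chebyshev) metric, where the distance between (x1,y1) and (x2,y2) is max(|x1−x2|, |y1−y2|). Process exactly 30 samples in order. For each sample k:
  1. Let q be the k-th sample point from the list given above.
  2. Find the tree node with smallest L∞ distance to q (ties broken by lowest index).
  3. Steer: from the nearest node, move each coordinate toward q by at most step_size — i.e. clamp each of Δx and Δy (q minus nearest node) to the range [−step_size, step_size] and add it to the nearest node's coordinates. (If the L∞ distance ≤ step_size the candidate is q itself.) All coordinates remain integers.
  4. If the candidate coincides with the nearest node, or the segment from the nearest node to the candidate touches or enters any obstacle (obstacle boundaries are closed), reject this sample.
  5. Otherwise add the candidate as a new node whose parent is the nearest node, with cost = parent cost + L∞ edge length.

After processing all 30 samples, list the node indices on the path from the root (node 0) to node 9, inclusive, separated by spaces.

1. q=(8,20) nearest=0 d=20 new=(4,3) → add node 1 parent=0 cost=3
2. q=(17,11) nearest=1 d=13 new=(7,6) → add node 2 parent=1 cost=6
3. q=(22,0) nearest=2 d=15 new=(10,3) → add node 3 parent=2 cost=9
4. q=(39,14) nearest=3 d=29 new=(13,6) → blocked by [10,19]×[4,8], reject
5. q=(9,11) nearest=2 d=5 new=(9,9) → add node 4 parent=2 cost=9
6. q=(26,22) nearest=4 d=17 new=(12,12) → add node 5 parent=4 cost=12
7. q=(7,15) nearest=5 d=5 new=(9,15) → add node 6 parent=5 cost=15
8. q=(41,31) nearest=5 d=29 new=(15,15) → add node 7 parent=5 cost=15
9. q=(43,25) nearest=7 d=28 new=(18,18) → blocked by [16,19]×[16,21], reject
10. q=(11,7) nearest=4 d=2 new=(11,7) → blocked by [10,19]×[4,8], reject
11. q=(13,21) nearest=6 d=6 new=(12,18) → add node 8 parent=6 cost=18
12. q=(22,23) nearest=7 d=8 new=(18,18) → blocked by [16,19]×[16,21], reject
13. q=(20,16) nearest=7 d=5 new=(18,16) → blocked by [16,19]×[16,21], reject
14. q=(8,25) nearest=8 d=7 new=(9,21) → add node 9 parent=8 cost=21
15. q=(11,32) nearest=9 d=11 new=(11,24) → add node 10 parent=9 cost=24
16. q=(21,17) nearest=7 d=6 new=(18,17) → blocked by [16,19]×[16,21], reject
17. q=(2,25) nearest=9 d=7 new=(6,24) → add node 11 parent=9 cost=24
18. q=(44,28) nearest=7 d=29 new=(18,18) → blocked by [16,19]×[16,21], reject
19. q=(26,2) nearest=7 d=13 new=(18,12) → add node 12 parent=7 cost=18
20. q=(25,12) nearest=12 d=7 new=(21,12) → add node 13 parent=12 cost=21
21. q=(5,2) nearest=1 d=1 new=(5,2) → add node 14 parent=1 cost=4
22. q=(35,10) nearest=13 d=14 new=(24,10) → blocked by [22,28]×[5,14], reject
23. q=(5,32) nearest=10 d=8 new=(8,27) → add node 15 parent=10 cost=27
24. q=(1,24) nearest=11 d=5 new=(3,24) → add node 16 parent=11 cost=27
25. q=(32,11) nearest=13 d=11 new=(24,11) → blocked by [22,28]×[5,14], reject
26. q=(8,32) nearest=15 d=5 new=(8,30) → add node 17 parent=15 cost=30
27. q=(15,27) nearest=10 d=4 new=(14,27) → add node 18 parent=10 cost=27
28. q=(25,34) nearest=18 d=11 new=(17,30) → add node 19 parent=18 cost=30
29. q=(26,17) nearest=13 d=5 new=(24,15) → blocked by [22,28]×[5,14], reject
30. q=(34,13) nearest=13 d=13 new=(24,13) → blocked by [22,28]×[5,14], reject

Path: 0 1 2 4 5 6 8 9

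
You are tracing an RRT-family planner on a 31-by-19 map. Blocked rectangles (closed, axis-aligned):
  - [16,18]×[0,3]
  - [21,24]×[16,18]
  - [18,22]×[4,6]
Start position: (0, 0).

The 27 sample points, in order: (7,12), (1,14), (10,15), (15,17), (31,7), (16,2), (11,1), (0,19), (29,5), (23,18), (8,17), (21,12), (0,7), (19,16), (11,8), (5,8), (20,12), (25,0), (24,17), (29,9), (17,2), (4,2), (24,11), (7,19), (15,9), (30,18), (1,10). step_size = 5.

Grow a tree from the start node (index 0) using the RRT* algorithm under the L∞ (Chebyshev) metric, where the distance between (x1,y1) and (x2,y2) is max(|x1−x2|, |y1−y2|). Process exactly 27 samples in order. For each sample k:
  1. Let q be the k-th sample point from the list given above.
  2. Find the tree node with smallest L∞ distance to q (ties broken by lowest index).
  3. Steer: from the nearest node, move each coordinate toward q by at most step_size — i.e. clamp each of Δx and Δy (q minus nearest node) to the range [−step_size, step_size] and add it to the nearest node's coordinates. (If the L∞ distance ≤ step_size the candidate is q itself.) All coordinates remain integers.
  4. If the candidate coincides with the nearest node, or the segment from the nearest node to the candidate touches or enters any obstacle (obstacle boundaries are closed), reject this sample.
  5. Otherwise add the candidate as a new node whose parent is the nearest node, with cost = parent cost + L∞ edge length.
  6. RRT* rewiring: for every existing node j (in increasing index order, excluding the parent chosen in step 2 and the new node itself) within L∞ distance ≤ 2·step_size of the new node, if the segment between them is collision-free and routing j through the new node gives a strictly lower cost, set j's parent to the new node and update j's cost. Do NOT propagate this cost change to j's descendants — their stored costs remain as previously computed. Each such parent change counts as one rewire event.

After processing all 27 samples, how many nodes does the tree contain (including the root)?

Node count: 23

1. q=(7,12) nearest=0 d=12 new=(5,5) → add node 1 parent=0 cost=5
2. q=(1,14) nearest=1 d=9 new=(1,10) → add node 2 parent=1 cost=10
3. q=(10,15) nearest=2 d=9 new=(6,15) → add node 3 parent=2 cost=15
4. q=(15,17) nearest=3 d=9 new=(11,17) → add node 4 parent=3 cost=20
5. q=(31,7) nearest=4 d=20 new=(16,12) → add node 5 parent=4 cost=25
6. q=(16,2) nearest=5 d=10 new=(16,7) → add node 6 parent=5 cost=30
7. q=(11,1) nearest=1 d=6 new=(10,1) → add node 7 parent=1 cost=10; rewire 6→7 (16<30)
8. q=(0,19) nearest=3 d=6 new=(1,19) → add node 8 parent=3 cost=20
9. q=(29,5) nearest=5 d=13 new=(21,7) → add node 9 parent=5 cost=30
10. q=(23,18) nearest=5 d=7 new=(21,17) → blocked by [21,24]×[16,18], reject
11. q=(8,17) nearest=3 d=2 new=(8,17) → add node 10 parent=3 cost=17
12. q=(21,12) nearest=5 d=5 new=(21,12) → add node 11 parent=5 cost=30
13. q=(0,7) nearest=2 d=3 new=(0,7) → add node 12 parent=2 cost=13
14. q=(19,16) nearest=5 d=4 new=(19,16) → add node 13 parent=5 cost=29
15. q=(11,8) nearest=5 d=5 new=(11,8) → add node 14 parent=5 cost=30
16. q=(5,8) nearest=1 d=3 new=(5,8) → add node 15 parent=1 cost=8; rewire 4→15 (17<20); rewire 14→15 (14<30)
17. q=(20,12) nearest=11 d=1 new=(20,12) → add node 16 parent=11 cost=31
18. q=(25,0) nearest=9 d=7 new=(25,2) → blocked by [18,22]×[4,6], reject
19. q=(24,17) nearest=11 d=5 new=(24,17) → blocked by [21,24]×[16,18], reject
20. q=(29,9) nearest=9 d=8 new=(26,9) → add node 17 parent=9 cost=35
21. q=(17,2) nearest=6 d=5 new=(17,2) → blocked by [16,18]×[0,3], reject
22. q=(4,2) nearest=1 d=3 new=(4,2) → add node 18 parent=1 cost=8
23. q=(24,11) nearest=17 d=2 new=(24,11) → add node 19 parent=17 cost=37
24. q=(7,19) nearest=10 d=2 new=(7,19) → add node 20 parent=10 cost=19
25. q=(15,9) nearest=6 d=2 new=(15,9) → add node 21 parent=6 cost=18; rewire 5→21 (21<25); rewire 9→21 (24<30); rewire 11→21 (24<30); rewire 13→21 (25<29); rewire 16→21 (23<31); rewire 19→21 (27<37)
26. q=(30,18) nearest=19 d=7 new=(29,16) → add node 22 parent=19 cost=32
27. q=(1,10) nearest=2 d=0 → coincident, reject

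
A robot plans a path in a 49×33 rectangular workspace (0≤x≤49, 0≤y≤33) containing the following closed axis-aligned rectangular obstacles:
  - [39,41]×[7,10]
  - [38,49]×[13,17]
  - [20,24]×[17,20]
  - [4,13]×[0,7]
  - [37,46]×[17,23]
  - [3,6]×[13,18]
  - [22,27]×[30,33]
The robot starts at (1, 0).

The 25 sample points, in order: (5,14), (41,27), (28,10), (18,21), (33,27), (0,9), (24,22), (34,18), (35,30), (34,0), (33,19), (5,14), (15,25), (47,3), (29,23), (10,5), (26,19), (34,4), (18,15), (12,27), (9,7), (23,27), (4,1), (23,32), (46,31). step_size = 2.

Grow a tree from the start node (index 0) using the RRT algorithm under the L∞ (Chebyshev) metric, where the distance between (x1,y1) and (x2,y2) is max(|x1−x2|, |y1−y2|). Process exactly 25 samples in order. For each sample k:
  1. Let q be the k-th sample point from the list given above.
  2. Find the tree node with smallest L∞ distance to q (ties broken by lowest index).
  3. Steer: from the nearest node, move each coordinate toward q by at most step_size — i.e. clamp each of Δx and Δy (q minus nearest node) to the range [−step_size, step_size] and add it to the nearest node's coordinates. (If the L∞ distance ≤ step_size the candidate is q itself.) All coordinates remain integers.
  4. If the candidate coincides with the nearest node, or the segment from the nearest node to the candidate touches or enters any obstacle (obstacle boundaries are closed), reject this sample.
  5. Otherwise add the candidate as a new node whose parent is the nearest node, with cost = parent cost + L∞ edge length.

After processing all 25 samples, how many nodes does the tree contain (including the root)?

Node count: 4

1. q=(5,14) nearest=0 d=14 new=(3,2) → add node 1 parent=0 cost=2
2. q=(41,27) nearest=1 d=38 new=(5,4) → blocked by [4,13]×[0,7], reject
3. q=(28,10) nearest=1 d=25 new=(5,4) → blocked by [4,13]×[0,7], reject
4. q=(18,21) nearest=1 d=19 new=(5,4) → blocked by [4,13]×[0,7], reject
5. q=(33,27) nearest=1 d=30 new=(5,4) → blocked by [4,13]×[0,7], reject
6. q=(0,9) nearest=1 d=7 new=(1,4) → add node 2 parent=1 cost=4
7. q=(24,22) nearest=1 d=21 new=(5,4) → blocked by [4,13]×[0,7], reject
8. q=(34,18) nearest=1 d=31 new=(5,4) → blocked by [4,13]×[0,7], reject
9. q=(35,30) nearest=1 d=32 new=(5,4) → blocked by [4,13]×[0,7], reject
10. q=(34,0) nearest=1 d=31 new=(5,0) → blocked by [4,13]×[0,7], reject
11. q=(33,19) nearest=1 d=30 new=(5,4) → blocked by [4,13]×[0,7], reject
12. q=(5,14) nearest=2 d=10 new=(3,6) → add node 3 parent=2 cost=6
13. q=(15,25) nearest=3 d=19 new=(5,8) → blocked by [4,13]×[0,7], reject
14. q=(47,3) nearest=1 d=44 new=(5,3) → blocked by [4,13]×[0,7], reject
15. q=(29,23) nearest=1 d=26 new=(5,4) → blocked by [4,13]×[0,7], reject
16. q=(10,5) nearest=1 d=7 new=(5,4) → blocked by [4,13]×[0,7], reject
17. q=(26,19) nearest=1 d=23 new=(5,4) → blocked by [4,13]×[0,7], reject
18. q=(34,4) nearest=1 d=31 new=(5,4) → blocked by [4,13]×[0,7], reject
19. q=(18,15) nearest=1 d=15 new=(5,4) → blocked by [4,13]×[0,7], reject
20. q=(12,27) nearest=3 d=21 new=(5,8) → blocked by [4,13]×[0,7], reject
21. q=(9,7) nearest=1 d=6 new=(5,4) → blocked by [4,13]×[0,7], reject
22. q=(23,27) nearest=3 d=21 new=(5,8) → blocked by [4,13]×[0,7], reject
23. q=(4,1) nearest=1 d=1 new=(4,1) → blocked by [4,13]×[0,7], reject
24. q=(23,32) nearest=3 d=26 new=(5,8) → blocked by [4,13]×[0,7], reject
25. q=(46,31) nearest=1 d=43 new=(5,4) → blocked by [4,13]×[0,7], reject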